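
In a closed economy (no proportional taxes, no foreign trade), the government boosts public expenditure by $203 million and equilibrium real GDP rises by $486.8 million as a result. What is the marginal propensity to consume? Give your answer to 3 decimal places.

0.583

Implied spending multiplier k = ΔY/ΔG = 486.8/203 ≈ 2.398.
Since k = 1/(1 − MPC), MPC = 1 − 1/k = 1 − ΔG/ΔY = 1 − 203/486.8 ≈ 0.583.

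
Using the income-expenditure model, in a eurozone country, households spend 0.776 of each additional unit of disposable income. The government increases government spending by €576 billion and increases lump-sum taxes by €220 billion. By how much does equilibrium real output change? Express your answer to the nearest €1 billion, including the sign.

+€1,809 billion

Expenditure multiplier = 1/(1 − MPC) = 1/(1 − 0.776) = 1/0.224 ≈ 4.464.
ΔG contributes k·ΔG = (+€576 billion) / 0.224 ≈ +€2,571.4 billion.
ΔT of +€220 billion changes first-round spending by −c·ΔT = −€170.72 billion, contributing k·(−c·ΔT) = (−€170.72 billion) / 0.224 ≈ −€762.1 billion.
Net ΔY = k(ΔG − c·ΔT) = (+€405.28 billion) / 0.224 ≈ +€1,809 billion.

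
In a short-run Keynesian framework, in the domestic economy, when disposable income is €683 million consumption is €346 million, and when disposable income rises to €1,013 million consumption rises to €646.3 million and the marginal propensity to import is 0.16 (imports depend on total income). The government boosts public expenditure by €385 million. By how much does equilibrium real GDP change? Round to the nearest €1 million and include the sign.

MPC = ΔC/ΔYd = (646.3 − 346)/(1,013 − 683) = 300.3/330 = 0.91.
Expenditure multiplier = 1/(1 − c + m) = 1/(1 − 0.91 + 0.16) = 1/0.25 = 4.
ΔY = k × ΔG = (+€385 million) / 0.25 = +€1,540 million.

+€1,540 million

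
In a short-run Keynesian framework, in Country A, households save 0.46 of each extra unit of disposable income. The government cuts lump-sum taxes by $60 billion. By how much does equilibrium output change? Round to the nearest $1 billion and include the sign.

+$70 billion

MPC = 1 − MPS = 1 − 0.46 = 0.54.
A lump-sum tax change of −$60 billion shifts disposable income by +$60 billion; first-round consumption changes by −c × ΔT = −0.54 × (−$60 billion) = +$32.4 billion.
Expenditure multiplier = 1/(1 − MPC) = 1/(1 − 0.54) = 1/0.46 ≈ 2.174.
The tax multiplier is −c × k ≈ −1.174, so ΔY = k × (−c·ΔT) = (+$32.4 billion) / 0.46 ≈ +$70 billion.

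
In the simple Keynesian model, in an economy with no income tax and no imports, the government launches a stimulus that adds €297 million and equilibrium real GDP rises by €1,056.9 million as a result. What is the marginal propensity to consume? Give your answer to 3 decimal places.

0.719

Implied spending multiplier k = ΔY/ΔG = 1,056.9/297 ≈ 3.5586.
Since k = 1/(1 − MPC), MPC = 1 − 1/k = 1 − ΔG/ΔY = 1 − 297/1,056.9 ≈ 0.719.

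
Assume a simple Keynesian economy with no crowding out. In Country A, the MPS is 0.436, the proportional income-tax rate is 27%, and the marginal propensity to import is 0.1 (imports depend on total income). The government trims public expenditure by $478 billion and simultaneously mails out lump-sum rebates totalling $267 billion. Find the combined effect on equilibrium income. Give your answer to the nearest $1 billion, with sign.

−$476 billion

MPC = 1 − MPS = 1 − 0.436 = 0.564.
Expenditure multiplier = 1/(1 − c(1−t) + m) = 1/(1 − 0.564×0.73 + 0.1) = 1/0.68828 ≈ 1.453.
ΔG contributes k·ΔG = (−$478 billion) / 0.68828 ≈ −$694.5 billion.
ΔT of −$267 billion changes first-round spending by −c·ΔT = +$150.588 billion, contributing k·(−c·ΔT) = (+$150.588 billion) / 0.68828 ≈ +$218.8 billion.
Net ΔY = k(ΔG − c·ΔT) = (−$327.412 billion) / 0.68828 ≈ −$476 billion.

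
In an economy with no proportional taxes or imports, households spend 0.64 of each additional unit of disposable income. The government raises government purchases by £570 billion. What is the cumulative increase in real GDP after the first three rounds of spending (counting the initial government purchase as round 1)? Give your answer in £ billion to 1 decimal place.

Round 1 adds ΔG = £570 billion; each later round is MPC = 0.64 times the previous.
After 3 rounds: 570 + 364.8 + 233.472 = ΔG·(1 − c^3)/(1 − c) = 570 × (1 − 0.262144)/0.36 ≈ £1,168.3 billion.

£1,168.3 billion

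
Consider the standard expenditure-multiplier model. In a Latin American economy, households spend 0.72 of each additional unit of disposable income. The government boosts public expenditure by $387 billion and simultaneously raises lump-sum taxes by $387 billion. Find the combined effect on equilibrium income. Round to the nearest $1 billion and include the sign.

+$387 billion

Expenditure multiplier = 1/(1 − MPC) = 1/(1 − 0.72) = 1/0.28 ≈ 3.571.
ΔG contributes k·ΔG = (+$387 billion) / 0.28 ≈ +$1,382.1 billion.
ΔT of +$387 billion changes first-round spending by −c·ΔT = −$278.64 billion, contributing k·(−c·ΔT) = (−$278.64 billion) / 0.28 ≈ −$995.1 billion.
With ΔG = ΔT and no other leakages, the balanced-budget multiplier is 1, so ΔY = ΔG = +$387 billion.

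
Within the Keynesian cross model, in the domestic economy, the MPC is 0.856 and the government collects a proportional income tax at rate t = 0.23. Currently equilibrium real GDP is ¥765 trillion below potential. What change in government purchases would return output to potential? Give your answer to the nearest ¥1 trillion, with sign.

+¥261 trillion

Spending multiplier = 1/(1 − c(1−t)) = 1/(1 − 0.856×0.77) = 1/0.34088 ≈ 2.934.
Need ΔY = +¥765 trillion, so ΔG = ΔY/k = (+¥765 trillion) × 0.34088 ≈ +¥261 trillion.
The government should increase government purchases by ¥261 trillion.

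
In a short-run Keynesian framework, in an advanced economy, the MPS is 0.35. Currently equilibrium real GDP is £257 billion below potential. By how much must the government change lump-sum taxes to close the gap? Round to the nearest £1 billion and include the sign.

MPC = 1 − MPS = 1 − 0.35 = 0.65.
Spending multiplier = 1/(1 − MPC) = 1/(1 − 0.65) = 1/0.35 ≈ 2.857.
Tax multiplier = −c·k = −0.65/0.35 ≈ −1.857. Need ΔY = +£257 billion, so ΔT = ΔY/(−c·k) = −(+£257 billion) × 0.35 / 0.65 ≈ −£138 billion.
The government should cut lump-sum taxes by £138 billion.

−£138 billion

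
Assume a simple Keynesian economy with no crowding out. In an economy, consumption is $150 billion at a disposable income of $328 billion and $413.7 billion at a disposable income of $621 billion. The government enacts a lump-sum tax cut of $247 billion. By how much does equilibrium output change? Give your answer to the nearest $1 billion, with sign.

MPC = ΔC/ΔYd = (413.7 − 150)/(621 − 328) = 263.7/293 = 0.9.
A lump-sum tax change of −$247 billion shifts disposable income by +$247 billion; first-round consumption changes by −c × ΔT = −0.9 × (−$247 billion) = +$222.3 billion.
Expenditure multiplier = 1/(1 − MPC) = 1/(1 − 0.9) = 1/0.1 = 10.
The tax multiplier is −c × k = −9, so ΔY = k × (−c·ΔT) = (+$222.3 billion) / 0.1 = +$2,223 billion.

+$2,223 billion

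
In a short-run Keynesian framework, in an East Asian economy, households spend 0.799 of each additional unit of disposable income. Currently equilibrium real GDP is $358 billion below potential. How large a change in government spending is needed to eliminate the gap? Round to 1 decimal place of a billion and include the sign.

+$72.0 billion

Spending multiplier = 1/(1 − MPC) = 1/(1 − 0.799) = 1/0.201 ≈ 4.975.
Need ΔY = +$358 billion, so ΔG = ΔY/k = (+$358 billion) × 0.201 ≈ +$72 billion.
The government should increase government spending by $72 billion.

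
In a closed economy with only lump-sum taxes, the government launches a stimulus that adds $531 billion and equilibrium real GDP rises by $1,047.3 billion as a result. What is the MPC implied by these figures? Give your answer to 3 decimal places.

0.493

Implied spending multiplier k = ΔY/ΔG = 1,047.3/531 ≈ 1.9723.
Since k = 1/(1 − MPC), MPC = 1 − 1/k = 1 − ΔG/ΔY = 1 − 531/1,047.3 ≈ 0.493.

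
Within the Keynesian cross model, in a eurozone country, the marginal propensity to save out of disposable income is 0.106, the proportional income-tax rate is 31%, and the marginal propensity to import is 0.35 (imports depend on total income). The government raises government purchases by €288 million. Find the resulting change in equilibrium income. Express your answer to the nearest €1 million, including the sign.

+€393 million

MPC = 1 − MPS = 1 − 0.106 = 0.894.
Spending multiplier = 1/(1 − c(1−t) + m) = 1/(1 − 0.894×0.69 + 0.35) = 1/0.73314 ≈ 1.364.
ΔY = k × ΔG = (+€288 million) / 0.73314 ≈ +€393 million.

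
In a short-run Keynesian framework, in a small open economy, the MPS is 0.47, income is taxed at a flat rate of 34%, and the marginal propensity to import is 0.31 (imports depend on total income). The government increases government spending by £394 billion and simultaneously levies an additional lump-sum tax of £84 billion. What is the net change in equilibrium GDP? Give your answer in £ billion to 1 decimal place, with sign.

+£364.0 billion

MPC = 1 − MPS = 1 − 0.47 = 0.53.
Expenditure multiplier = 1/(1 − c(1−t) + m) = 1/(1 − 0.53×0.66 + 0.31) = 1/0.9602 ≈ 1.041.
ΔG contributes k·ΔG = (+£394 billion) / 0.9602 ≈ +£410.3 billion.
ΔT of +£84 billion changes first-round spending by −c·ΔT = −£44.52 billion, contributing k·(−c·ΔT) = (−£44.52 billion) / 0.9602 ≈ −£46.4 billion.
Net ΔY = k(ΔG − c·ΔT) = (+£349.48 billion) / 0.9602 ≈ +£364 billion.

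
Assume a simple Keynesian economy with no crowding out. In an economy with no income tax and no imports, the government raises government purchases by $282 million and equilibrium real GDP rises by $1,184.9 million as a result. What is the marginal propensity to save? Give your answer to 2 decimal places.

0.24

Implied spending multiplier k = ΔY/ΔG = 1,184.9/282 ≈ 4.2018.
Since k = 1/(1 − MPC), MPC = 1 − 1/k = 1 − ΔG/ΔY = 1 − 282/1,184.9 ≈ 0.76.
MPS = 1 − MPC = 0.24.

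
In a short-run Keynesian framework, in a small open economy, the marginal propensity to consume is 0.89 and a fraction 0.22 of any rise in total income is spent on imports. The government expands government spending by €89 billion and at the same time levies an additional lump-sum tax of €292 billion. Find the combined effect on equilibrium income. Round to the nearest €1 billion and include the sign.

Expenditure multiplier = 1/(1 − c + m) = 1/(1 − 0.89 + 0.22) = 1/0.33 ≈ 3.03.
ΔG contributes k·ΔG = (+€89 billion) / 0.33 ≈ +€269.7 billion.
ΔT of +€292 billion changes first-round spending by −c·ΔT = −€259.88 billion, contributing k·(−c·ΔT) = (−€259.88 billion) / 0.33 ≈ −€787.5 billion.
Net ΔY = k(ΔG − c·ΔT) = (−€170.88 billion) / 0.33 ≈ −€518 billion.

−€518 billion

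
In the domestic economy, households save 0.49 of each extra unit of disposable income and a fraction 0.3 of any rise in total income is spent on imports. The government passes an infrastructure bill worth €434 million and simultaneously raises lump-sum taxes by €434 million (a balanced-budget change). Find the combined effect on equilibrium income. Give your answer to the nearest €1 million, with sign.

MPC = 1 − MPS = 1 − 0.49 = 0.51.
Expenditure multiplier = 1/(1 − c + m) = 1/(1 − 0.51 + 0.3) = 1/0.79 ≈ 1.266.
ΔG contributes k·ΔG = (+€434 million) / 0.79 ≈ +€549.4 million.
ΔT of +€434 million changes first-round spending by −c·ΔT = −€221.34 million, contributing k·(−c·ΔT) = (−€221.34 million) / 0.79 ≈ −€280.2 million.
Net ΔY = k(ΔG − c·ΔT) = (+€212.66 million) / 0.79 ≈ +€269 million.

+€269 million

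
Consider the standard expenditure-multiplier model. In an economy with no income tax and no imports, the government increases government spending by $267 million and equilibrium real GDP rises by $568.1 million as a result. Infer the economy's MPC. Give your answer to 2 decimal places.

Implied spending multiplier k = ΔY/ΔG = 568.1/267 ≈ 2.1277.
Since k = 1/(1 − MPC), MPC = 1 − 1/k = 1 − ΔG/ΔY = 1 − 267/568.1 ≈ 0.53.

0.53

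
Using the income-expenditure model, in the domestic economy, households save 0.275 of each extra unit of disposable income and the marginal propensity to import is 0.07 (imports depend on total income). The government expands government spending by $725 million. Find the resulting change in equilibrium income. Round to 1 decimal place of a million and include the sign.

+$2,101.4 million

MPC = 1 − MPS = 1 − 0.275 = 0.725.
Spending multiplier = 1/(1 − c + m) = 1/(1 − 0.725 + 0.07) = 1/0.345 ≈ 2.899.
ΔY = k × ΔG = (+$725 million) / 0.345 ≈ +$2,101.4 million.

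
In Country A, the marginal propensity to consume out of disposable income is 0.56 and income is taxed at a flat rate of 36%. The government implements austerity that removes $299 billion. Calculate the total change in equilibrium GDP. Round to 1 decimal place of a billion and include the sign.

−$466.0 billion

Spending multiplier = 1/(1 − c(1−t)) = 1/(1 − 0.56×0.64) = 1/0.6416 ≈ 1.559.
ΔY = k × ΔG = (−$299 billion) / 0.6416 ≈ −$466 billion.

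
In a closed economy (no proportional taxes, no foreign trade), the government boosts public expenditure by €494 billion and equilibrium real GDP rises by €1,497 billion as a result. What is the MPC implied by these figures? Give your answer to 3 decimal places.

0.670

Implied spending multiplier k = ΔY/ΔG = 1,497/494 ≈ 3.0304.
Since k = 1/(1 − MPC), MPC = 1 − 1/k = 1 − ΔG/ΔY = 1 − 494/1,497 ≈ 0.670.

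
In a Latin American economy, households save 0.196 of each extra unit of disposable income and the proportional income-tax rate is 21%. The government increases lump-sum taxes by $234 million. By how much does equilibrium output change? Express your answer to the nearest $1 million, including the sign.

MPC = 1 − MPS = 1 − 0.196 = 0.804.
A lump-sum tax change of +$234 million shifts disposable income by −$234 million; first-round consumption changes by −c × ΔT = −0.804 × (+$234 million) = −$188.136 million.
Expenditure multiplier = 1/(1 − c(1−t)) = 1/(1 − 0.804×0.79) = 1/0.36484 ≈ 2.741.
The tax multiplier is −c × k ≈ −2.204, so ΔY = k × (−c·ΔT) = (−$188.136 million) / 0.36484 ≈ −$516 million.

−$516 million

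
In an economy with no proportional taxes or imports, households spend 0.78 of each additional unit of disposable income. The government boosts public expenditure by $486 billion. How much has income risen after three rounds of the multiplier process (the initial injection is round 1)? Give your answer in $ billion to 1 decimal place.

Round 1 adds ΔG = $486 billion; each later round is MPC = 0.78 times the previous.
After 3 rounds: 486 + 379.08 + 295.6824 = ΔG·(1 − c^3)/(1 − c) = 486 × (1 − 0.474552)/0.22 ≈ $1,160.8 billion.

$1,160.8 billion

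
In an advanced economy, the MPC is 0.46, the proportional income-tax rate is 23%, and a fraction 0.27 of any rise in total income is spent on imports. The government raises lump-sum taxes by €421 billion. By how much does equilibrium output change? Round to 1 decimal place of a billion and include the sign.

A lump-sum tax change of +€421 billion shifts disposable income by −€421 billion; first-round consumption changes by −c × ΔT = −0.46 × (+€421 billion) = −€193.66 billion.
Expenditure multiplier = 1/(1 − c(1−t) + m) = 1/(1 − 0.46×0.77 + 0.27) = 1/0.9158 ≈ 1.092.
The tax multiplier is −c × k ≈ −0.502, so ΔY = k × (−c·ΔT) = (−€193.66 billion) / 0.9158 ≈ −€211.5 billion.

−€211.5 billion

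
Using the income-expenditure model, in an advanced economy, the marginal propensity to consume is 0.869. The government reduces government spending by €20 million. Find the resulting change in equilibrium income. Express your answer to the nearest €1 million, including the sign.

−€153 million

Spending multiplier = 1/(1 − MPC) = 1/(1 − 0.869) = 1/0.131 ≈ 7.634.
ΔY = k × ΔG = (−€20 million) / 0.131 ≈ −€153 million.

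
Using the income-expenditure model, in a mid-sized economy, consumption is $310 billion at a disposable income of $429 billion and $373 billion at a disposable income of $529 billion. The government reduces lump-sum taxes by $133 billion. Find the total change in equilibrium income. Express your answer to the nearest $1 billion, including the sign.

+$226 billion

MPC = ΔC/ΔYd = (373 − 310)/(529 − 429) = 63/100 = 0.63.
A lump-sum tax change of −$133 billion shifts disposable income by +$133 billion; first-round consumption changes by −c × ΔT = −0.63 × (−$133 billion) = +$83.79 billion.
Expenditure multiplier = 1/(1 − MPC) = 1/(1 − 0.63) = 1/0.37 ≈ 2.703.
The tax multiplier is −c × k ≈ −1.703, so ΔY = k × (−c·ΔT) = (+$83.79 billion) / 0.37 ≈ +$226 billion.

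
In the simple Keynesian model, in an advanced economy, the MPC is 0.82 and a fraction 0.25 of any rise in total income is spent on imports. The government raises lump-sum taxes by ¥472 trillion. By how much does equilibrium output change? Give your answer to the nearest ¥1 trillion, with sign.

A lump-sum tax change of +¥472 trillion shifts disposable income by −¥472 trillion; first-round consumption changes by −c × ΔT = −0.82 × (+¥472 trillion) = −¥387.04 trillion.
Expenditure multiplier = 1/(1 − c + m) = 1/(1 − 0.82 + 0.25) = 1/0.43 ≈ 2.326.
The tax multiplier is −c × k ≈ −1.907, so ΔY = k × (−c·ΔT) = (−¥387.04 trillion) / 0.43 ≈ −¥900 trillion.

−¥900 trillion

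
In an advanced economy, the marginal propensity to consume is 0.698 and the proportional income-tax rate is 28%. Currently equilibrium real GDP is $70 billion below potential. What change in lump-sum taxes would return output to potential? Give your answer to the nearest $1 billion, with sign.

−$50 billion

Spending multiplier = 1/(1 − c(1−t)) = 1/(1 − 0.698×0.72) = 1/0.49744 ≈ 2.01.
Tax multiplier = −c·k = −0.698/0.49744 ≈ −1.403. Need ΔY = +$70 billion, so ΔT = ΔY/(−c·k) = −(+$70 billion) × 0.49744 / 0.698 ≈ −$50 billion.
The government should cut lump-sum taxes by $50 billion.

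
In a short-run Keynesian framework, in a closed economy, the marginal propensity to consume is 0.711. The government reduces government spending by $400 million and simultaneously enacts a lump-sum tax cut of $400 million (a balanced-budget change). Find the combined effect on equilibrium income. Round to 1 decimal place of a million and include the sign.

Expenditure multiplier = 1/(1 − MPC) = 1/(1 − 0.711) = 1/0.289 ≈ 3.46.
ΔG contributes k·ΔG = (−$400 million) / 0.289 ≈ −$1,384.1 million.
ΔT of −$400 million changes first-round spending by −c·ΔT = +$284.4 million, contributing k·(−c·ΔT) = (+$284.4 million) / 0.289 ≈ +$984.1 million.
With ΔG = ΔT and no other leakages, the balanced-budget multiplier is 1, so ΔY = ΔG = −$400 million.

−$400.0 million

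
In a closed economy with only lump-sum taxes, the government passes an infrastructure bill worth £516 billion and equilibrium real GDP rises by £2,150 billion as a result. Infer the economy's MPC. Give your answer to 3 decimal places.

0.760

Implied spending multiplier k = ΔY/ΔG = 2,150/516 ≈ 4.1667.
Since k = 1/(1 − MPC), MPC = 1 − 1/k = 1 − ΔG/ΔY = 1 − 516/2,150 = 0.760.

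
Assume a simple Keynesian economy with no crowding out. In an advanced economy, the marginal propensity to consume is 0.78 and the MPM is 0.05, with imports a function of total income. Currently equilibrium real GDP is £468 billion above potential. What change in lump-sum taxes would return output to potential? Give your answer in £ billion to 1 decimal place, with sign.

+£162.0 billion

Spending multiplier = 1/(1 − c + m) = 1/(1 − 0.78 + 0.05) = 1/0.27 ≈ 3.704.
Tax multiplier = −c·k = −0.78/0.27 ≈ −2.889. Need ΔY = −£468 billion, so ΔT = ΔY/(−c·k) = −(−£468 billion) × 0.27 / 0.78 = +£162 billion.
The government should raise lump-sum taxes by £162 billion.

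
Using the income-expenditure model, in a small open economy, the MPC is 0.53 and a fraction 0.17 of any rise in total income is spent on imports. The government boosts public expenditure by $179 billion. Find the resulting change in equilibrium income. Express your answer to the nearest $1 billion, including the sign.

+$280 billion

Spending multiplier = 1/(1 − c + m) = 1/(1 − 0.53 + 0.17) = 1/0.64 ≈ 1.563.
ΔY = k × ΔG = (+$179 billion) / 0.64 ≈ +$280 billion.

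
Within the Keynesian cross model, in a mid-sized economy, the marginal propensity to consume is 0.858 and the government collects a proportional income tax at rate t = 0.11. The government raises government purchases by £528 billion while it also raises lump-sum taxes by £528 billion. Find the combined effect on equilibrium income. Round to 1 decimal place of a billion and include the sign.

Expenditure multiplier = 1/(1 − c(1−t)) = 1/(1 − 0.858×0.89) = 1/0.23638 ≈ 4.23.
ΔG contributes k·ΔG = (+£528 billion) / 0.23638 ≈ +£2,233.7 billion.
ΔT of +£528 billion changes first-round spending by −c·ΔT = −£453.024 billion, contributing k·(−c·ΔT) = (−£453.024 billion) / 0.23638 ≈ −£1,916.5 billion.
Net ΔY = k(ΔG − c·ΔT) = (+£74.976 billion) / 0.23638 ≈ +£317.2 billion.

+£317.2 billion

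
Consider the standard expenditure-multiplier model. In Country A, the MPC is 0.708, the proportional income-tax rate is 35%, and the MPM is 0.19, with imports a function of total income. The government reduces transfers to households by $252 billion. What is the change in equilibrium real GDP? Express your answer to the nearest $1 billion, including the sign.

−$244 billion

The transfer change shifts disposable income by −$252 billion, so first-round consumption changes by c·ΔTR = 0.708 × (−$252 billion) = −$178.416 billion.
Expenditure multiplier = 1/(1 − c(1−t) + m) = 1/(1 − 0.708×0.65 + 0.19) = 1/0.7298 ≈ 1.37.
The transfer multiplier is c × k ≈ 0.97, so ΔY = k × (c·ΔTR) = (−$178.416 billion) / 0.7298 ≈ −$244 billion.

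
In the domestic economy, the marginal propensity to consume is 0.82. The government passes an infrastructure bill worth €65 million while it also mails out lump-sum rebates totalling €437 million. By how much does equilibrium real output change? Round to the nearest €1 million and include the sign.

+€2,352 million

Expenditure multiplier = 1/(1 − MPC) = 1/(1 − 0.82) = 1/0.18 ≈ 5.556.
ΔG contributes k·ΔG = (+€65 million) / 0.18 ≈ +€361.1 million.
ΔT of −€437 million changes first-round spending by −c·ΔT = +€358.34 million, contributing k·(−c·ΔT) = (+€358.34 million) / 0.18 ≈ +€1,990.8 million.
Net ΔY = k(ΔG − c·ΔT) = (+€423.34 million) / 0.18 ≈ +€2,352 million.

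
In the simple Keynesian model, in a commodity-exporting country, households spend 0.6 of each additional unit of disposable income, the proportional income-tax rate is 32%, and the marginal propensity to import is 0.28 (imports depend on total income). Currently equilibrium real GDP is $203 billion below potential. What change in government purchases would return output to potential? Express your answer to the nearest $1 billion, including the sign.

Spending multiplier = 1/(1 − c(1−t) + m) = 1/(1 − 0.6×0.68 + 0.28) = 1/0.872 ≈ 1.147.
Need ΔY = +$203 billion, so ΔG = ΔY/k = (+$203 billion) × 0.872 ≈ +$177 billion.
The government should increase government purchases by $177 billion.

+$177 billion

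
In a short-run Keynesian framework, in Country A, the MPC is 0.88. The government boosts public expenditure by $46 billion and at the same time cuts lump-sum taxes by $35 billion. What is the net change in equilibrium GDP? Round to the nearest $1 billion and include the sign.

Expenditure multiplier = 1/(1 − MPC) = 1/(1 − 0.88) = 1/0.12 ≈ 8.333.
ΔG contributes k·ΔG = (+$46 billion) / 0.12 ≈ +$383.3 billion.
ΔT of −$35 billion changes first-round spending by −c·ΔT = +$30.8 billion, contributing k·(−c·ΔT) = (+$30.8 billion) / 0.12 ≈ +$256.7 billion.
Net ΔY = k(ΔG − c·ΔT) = (+$76.8 billion) / 0.12 = +$640 billion.

+$640 billion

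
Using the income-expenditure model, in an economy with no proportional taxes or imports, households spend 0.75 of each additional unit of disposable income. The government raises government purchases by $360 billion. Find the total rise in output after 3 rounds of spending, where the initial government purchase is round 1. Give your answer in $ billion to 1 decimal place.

$832.5 billion

Round 1 adds ΔG = $360 billion; each later round is MPC = 0.75 times the previous.
After 3 rounds: 360 + 270 + 202.5 = ΔG·(1 − c^3)/(1 − c) = 360 × (1 − 0.421875)/0.25 = $832.5 billion.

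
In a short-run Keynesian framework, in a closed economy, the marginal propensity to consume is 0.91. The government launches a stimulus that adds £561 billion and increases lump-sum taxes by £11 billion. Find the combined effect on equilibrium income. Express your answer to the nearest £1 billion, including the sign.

+£6,122 billion

Expenditure multiplier = 1/(1 − MPC) = 1/(1 − 0.91) = 1/0.09 ≈ 11.111.
ΔG contributes k·ΔG = (+£561 billion) / 0.09 ≈ +£6,233.3 billion.
ΔT of +£11 billion changes first-round spending by −c·ΔT = −£10.01 billion, contributing k·(−c·ΔT) = (−£10.01 billion) / 0.09 ≈ −£111.2 billion.
Net ΔY = k(ΔG − c·ΔT) = (+£550.99 billion) / 0.09 ≈ +£6,122 billion.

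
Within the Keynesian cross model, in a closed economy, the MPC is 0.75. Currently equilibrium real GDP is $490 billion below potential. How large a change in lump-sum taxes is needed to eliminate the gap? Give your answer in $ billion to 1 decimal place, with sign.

−$163.3 billion

Spending multiplier = 1/(1 − MPC) = 1/(1 − 0.75) = 1/0.25 = 4.
Tax multiplier = −c·k = −0.75/0.25 = −3. Need ΔY = +$490 billion, so ΔT = ΔY/(−c·k) = −(+$490 billion) × 0.25 / 0.75 ≈ −$163.3 billion.
The government should cut lump-sum taxes by $163.3 billion.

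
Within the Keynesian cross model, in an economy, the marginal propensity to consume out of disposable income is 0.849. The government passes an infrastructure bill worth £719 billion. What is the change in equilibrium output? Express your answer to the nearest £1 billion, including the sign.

Expenditure multiplier = 1/(1 − MPC) = 1/(1 − 0.849) = 1/0.151 ≈ 6.623.
ΔY = k × ΔG = (+£719 billion) / 0.151 ≈ +£4,762 billion.

+£4,762 billion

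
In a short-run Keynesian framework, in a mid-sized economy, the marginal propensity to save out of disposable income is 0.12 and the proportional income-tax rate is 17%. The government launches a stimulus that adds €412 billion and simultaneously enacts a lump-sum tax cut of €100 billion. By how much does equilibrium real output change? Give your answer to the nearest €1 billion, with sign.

MPC = 1 − MPS = 1 − 0.12 = 0.88.
Expenditure multiplier = 1/(1 − c(1−t)) = 1/(1 − 0.88×0.83) = 1/0.2696 ≈ 3.709.
ΔG contributes k·ΔG = (+€412 billion) / 0.2696 ≈ +€1,528.2 billion.
ΔT of −€100 billion changes first-round spending by −c·ΔT = +€88 billion, contributing k·(−c·ΔT) = (+€88 billion) / 0.2696 ≈ +€326.4 billion.
Net ΔY = k(ΔG − c·ΔT) = (+€500 billion) / 0.2696 ≈ +€1,855 billion.

+€1,855 billion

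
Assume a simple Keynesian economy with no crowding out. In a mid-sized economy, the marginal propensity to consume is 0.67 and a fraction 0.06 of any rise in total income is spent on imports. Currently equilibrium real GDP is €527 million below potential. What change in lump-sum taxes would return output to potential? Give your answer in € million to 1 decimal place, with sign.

−€306.8 million

Spending multiplier = 1/(1 − c + m) = 1/(1 − 0.67 + 0.06) = 1/0.39 ≈ 2.564.
Tax multiplier = −c·k = −0.67/0.39 ≈ −1.718. Need ΔY = +€527 million, so ΔT = ΔY/(−c·k) = −(+€527 million) × 0.39 / 0.67 ≈ −€306.8 million.
The government should cut lump-sum taxes by €306.8 million.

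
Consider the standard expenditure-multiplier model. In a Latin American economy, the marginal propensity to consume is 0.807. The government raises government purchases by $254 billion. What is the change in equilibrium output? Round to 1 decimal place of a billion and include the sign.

Expenditure multiplier = 1/(1 − MPC) = 1/(1 − 0.807) = 1/0.193 ≈ 5.181.
ΔY = k × ΔG = (+$254 billion) / 0.193 ≈ +$1,316.1 billion.

+$1,316.1 billion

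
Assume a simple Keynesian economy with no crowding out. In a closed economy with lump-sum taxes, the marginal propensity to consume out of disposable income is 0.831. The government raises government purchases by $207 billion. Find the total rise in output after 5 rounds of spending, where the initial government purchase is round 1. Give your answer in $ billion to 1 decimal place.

Round 1 adds ΔG = $207 billion; each later round is MPC = 0.831 times the previous.
After 5 rounds: 207 + 172.017 + 142.946127 + 118.788231537 + 98.713020407247 = ΔG·(1 − c^5)/(1 − c) = 207 × (1 − 0.396282705113151)/0.169 ≈ $739.5 billion.

$739.5 billion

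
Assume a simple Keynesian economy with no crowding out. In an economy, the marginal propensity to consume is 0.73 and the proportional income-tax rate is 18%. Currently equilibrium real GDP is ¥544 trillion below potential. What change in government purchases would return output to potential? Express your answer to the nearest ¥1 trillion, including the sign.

Spending multiplier = 1/(1 − c(1−t)) = 1/(1 − 0.73×0.82) = 1/0.4014 ≈ 2.491.
Need ΔY = +¥544 trillion, so ΔG = ΔY/k = (+¥544 trillion) × 0.4014 ≈ +¥218 trillion.
The government should increase government purchases by ¥218 trillion.

+¥218 trillion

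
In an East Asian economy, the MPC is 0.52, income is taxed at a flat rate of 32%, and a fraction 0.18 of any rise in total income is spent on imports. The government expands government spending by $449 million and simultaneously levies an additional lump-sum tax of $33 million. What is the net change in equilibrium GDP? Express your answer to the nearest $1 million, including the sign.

Expenditure multiplier = 1/(1 − c(1−t) + m) = 1/(1 − 0.52×0.68 + 0.18) = 1/0.8264 ≈ 1.21.
ΔG contributes k·ΔG = (+$449 million) / 0.8264 ≈ +$543.3 million.
ΔT of +$33 million changes first-round spending by −c·ΔT = −$17.16 million, contributing k·(−c·ΔT) = (−$17.16 million) / 0.8264 ≈ −$20.8 million.
Net ΔY = k(ΔG − c·ΔT) = (+$431.84 million) / 0.8264 ≈ +$523 million.

+$523 million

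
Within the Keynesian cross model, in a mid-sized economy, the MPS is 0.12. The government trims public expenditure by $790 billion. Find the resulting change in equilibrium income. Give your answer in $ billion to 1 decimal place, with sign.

−$6,583.3 billion

MPC = 1 − MPS = 1 − 0.12 = 0.88.
Government-spending multiplier = 1/(1 − MPC) = 1/(1 − 0.88) = 1/0.12 ≈ 8.333.
ΔY = k × ΔG = (−$790 billion) / 0.12 ≈ −$6,583.3 billion.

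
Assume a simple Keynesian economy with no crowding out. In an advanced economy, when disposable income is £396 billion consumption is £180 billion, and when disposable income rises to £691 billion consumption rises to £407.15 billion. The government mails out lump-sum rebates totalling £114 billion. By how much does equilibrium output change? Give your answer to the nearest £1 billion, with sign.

+£382 billion

MPC = ΔC/ΔYd = (407.15 − 180)/(691 − 396) = 227.15/295 = 0.77.
A lump-sum tax change of −£114 billion shifts disposable income by +£114 billion; first-round consumption changes by −c × ΔT = −0.77 × (−£114 billion) = +£87.78 billion.
Expenditure multiplier = 1/(1 − MPC) = 1/(1 − 0.77) = 1/0.23 ≈ 4.348.
The tax multiplier is −c × k ≈ −3.348, so ΔY = k × (−c·ΔT) = (+£87.78 billion) / 0.23 ≈ +£382 billion.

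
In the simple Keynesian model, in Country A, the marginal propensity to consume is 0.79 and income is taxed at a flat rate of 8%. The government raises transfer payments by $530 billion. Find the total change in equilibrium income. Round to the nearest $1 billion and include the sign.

The transfer change shifts disposable income by +$530 billion, so first-round consumption changes by c·ΔTR = 0.79 × (+$530 billion) = +$418.7 billion.
Expenditure multiplier = 1/(1 − c(1−t)) = 1/(1 − 0.79×0.92) = 1/0.2732 ≈ 3.66.
The transfer multiplier is c × k ≈ 2.892, so ΔY = k × (c·ΔTR) = (+$418.7 billion) / 0.2732 ≈ +$1,533 billion.

+$1,533 billion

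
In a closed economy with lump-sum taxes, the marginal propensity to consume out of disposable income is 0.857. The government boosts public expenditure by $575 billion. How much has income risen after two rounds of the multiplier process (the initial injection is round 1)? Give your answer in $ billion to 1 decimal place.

$1,067.8 billion

Round 1 adds ΔG = $575 billion; each later round is MPC = 0.857 times the previous.
After 2 rounds: 575 + 492.775 = ΔG·(1 − c^2)/(1 − c) = 575 × (1 − 0.734449)/0.143 ≈ $1,067.8 billion.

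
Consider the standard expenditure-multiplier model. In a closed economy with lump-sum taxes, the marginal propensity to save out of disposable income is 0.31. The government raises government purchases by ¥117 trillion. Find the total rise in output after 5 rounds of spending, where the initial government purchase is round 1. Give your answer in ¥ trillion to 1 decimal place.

MPC = 1 − MPS = 1 − 0.31 = 0.69.
Round 1 adds ΔG = ¥117 trillion; each later round is MPC = 0.69 times the previous.
After 5 rounds: 117 + 80.73 + 55.7037 + 38.435553 + 26.52053157 = ΔG·(1 − c^5)/(1 − c) = 117 × (1 − 0.1564031349)/0.31 ≈ ¥318.4 trillion.

¥318.4 trillion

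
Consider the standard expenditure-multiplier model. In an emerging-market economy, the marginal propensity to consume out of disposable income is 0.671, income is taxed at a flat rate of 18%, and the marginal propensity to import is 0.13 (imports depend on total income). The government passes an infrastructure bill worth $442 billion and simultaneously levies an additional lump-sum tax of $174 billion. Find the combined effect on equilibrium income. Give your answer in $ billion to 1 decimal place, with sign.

Expenditure multiplier = 1/(1 − c(1−t) + m) = 1/(1 − 0.671×0.82 + 0.13) = 1/0.57978 ≈ 1.725.
ΔG contributes k·ΔG = (+$442 billion) / 0.57978 ≈ +$762.4 billion.
ΔT of +$174 billion changes first-round spending by −c·ΔT = −$116.754 billion, contributing k·(−c·ΔT) = (−$116.754 billion) / 0.57978 ≈ −$201.4 billion.
Net ΔY = k(ΔG − c·ΔT) = (+$325.246 billion) / 0.57978 ≈ +$561 billion.

+$561.0 billion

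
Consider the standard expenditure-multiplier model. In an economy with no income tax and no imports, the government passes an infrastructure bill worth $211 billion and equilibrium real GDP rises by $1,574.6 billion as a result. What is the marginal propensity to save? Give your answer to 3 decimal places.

0.134

Implied spending multiplier k = ΔY/ΔG = 1,574.6/211 ≈ 7.4626.
Since k = 1/(1 − MPC), MPC = 1 − 1/k = 1 − ΔG/ΔY = 1 − 211/1,574.6 ≈ 0.866.
MPS = 1 − MPC = 0.134.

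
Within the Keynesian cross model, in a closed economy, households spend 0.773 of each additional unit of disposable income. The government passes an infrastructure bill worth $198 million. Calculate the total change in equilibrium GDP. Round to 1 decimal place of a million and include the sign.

+$872.2 million

Government-spending multiplier = 1/(1 − MPC) = 1/(1 − 0.773) = 1/0.227 ≈ 4.405.
ΔY = k × ΔG = (+$198 million) / 0.227 ≈ +$872.2 million.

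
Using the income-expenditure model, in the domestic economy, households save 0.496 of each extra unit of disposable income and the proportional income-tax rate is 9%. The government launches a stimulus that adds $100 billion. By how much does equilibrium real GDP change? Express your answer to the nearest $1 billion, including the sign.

+$185 billion

MPC = 1 − MPS = 1 − 0.496 = 0.504.
Spending multiplier = 1/(1 − c(1−t)) = 1/(1 − 0.504×0.91) = 1/0.54136 ≈ 1.847.
ΔY = k × ΔG = (+$100 billion) / 0.54136 ≈ +$185 billion.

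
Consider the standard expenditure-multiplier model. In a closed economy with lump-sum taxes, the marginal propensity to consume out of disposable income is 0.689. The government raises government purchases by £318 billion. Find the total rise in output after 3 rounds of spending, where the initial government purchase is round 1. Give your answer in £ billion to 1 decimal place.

£688.1 billion

Round 1 adds ΔG = £318 billion; each later round is MPC = 0.689 times the previous.
After 3 rounds: 318 + 219.102 + 150.961278 = ΔG·(1 − c^3)/(1 − c) = 318 × (1 − 0.327082769)/0.311 ≈ £688.1 billion.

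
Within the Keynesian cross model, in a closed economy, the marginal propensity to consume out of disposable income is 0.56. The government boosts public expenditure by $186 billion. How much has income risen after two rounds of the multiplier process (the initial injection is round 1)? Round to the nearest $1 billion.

Round 1 adds ΔG = $186 billion; each later round is MPC = 0.56 times the previous.
After 2 rounds: 186 + 104.16 = ΔG·(1 − c^2)/(1 − c) = 186 × (1 − 0.3136)/0.44 ≈ $290 billion.

$290 billion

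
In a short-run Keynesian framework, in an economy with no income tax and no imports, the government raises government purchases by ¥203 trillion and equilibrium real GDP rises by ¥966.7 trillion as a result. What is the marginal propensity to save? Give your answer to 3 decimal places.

Implied spending multiplier k = ΔY/ΔG = 966.7/203 ≈ 4.7621.
Since k = 1/(1 − MPC), MPC = 1 − 1/k = 1 − ΔG/ΔY = 1 − 203/966.7 ≈ 0.790.
MPS = 1 − MPC = 0.210.

0.210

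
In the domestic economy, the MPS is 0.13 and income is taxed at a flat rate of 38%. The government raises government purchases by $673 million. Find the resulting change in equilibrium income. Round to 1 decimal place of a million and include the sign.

+$1,461.1 million

MPC = 1 − MPS = 1 − 0.13 = 0.87.
Spending multiplier = 1/(1 − c(1−t)) = 1/(1 − 0.87×0.62) = 1/0.4606 ≈ 2.171.
ΔY = k × ΔG = (+$673 million) / 0.4606 ≈ +$1,461.1 million.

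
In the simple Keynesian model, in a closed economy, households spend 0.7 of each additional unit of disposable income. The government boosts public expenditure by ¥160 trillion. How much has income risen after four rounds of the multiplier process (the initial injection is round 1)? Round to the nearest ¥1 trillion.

¥405 trillion

Round 1 adds ΔG = ¥160 trillion; each later round is MPC = 0.7 times the previous.
After 4 rounds: 160 + 112 + 78.4 + 54.88 = ΔG·(1 − c^4)/(1 − c) = 160 × (1 − 0.2401)/0.3 ≈ ¥405 trillion.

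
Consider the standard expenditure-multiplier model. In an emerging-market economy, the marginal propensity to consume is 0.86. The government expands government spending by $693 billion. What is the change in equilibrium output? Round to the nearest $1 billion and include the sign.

Government-spending multiplier = 1/(1 − MPC) = 1/(1 − 0.86) = 1/0.14 ≈ 7.143.
ΔY = k × ΔG = (+$693 billion) / 0.14 = +$4,950 billion.

+$4,950 billion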